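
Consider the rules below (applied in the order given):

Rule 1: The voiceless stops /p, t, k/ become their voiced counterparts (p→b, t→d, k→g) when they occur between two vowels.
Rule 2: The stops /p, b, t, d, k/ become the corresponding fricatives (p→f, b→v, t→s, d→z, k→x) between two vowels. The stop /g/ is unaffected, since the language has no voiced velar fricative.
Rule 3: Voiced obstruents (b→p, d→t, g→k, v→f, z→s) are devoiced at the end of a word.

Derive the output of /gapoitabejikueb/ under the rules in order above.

gavoizavejiguep

Rule 1 (intervocalic voicing): /p/ is a voiceless stop between vowels /a/ and /o/, so it voices to [b]. /t/ is a voiceless stop between vowels /i/ and /a/, so it voices to [d]. /k/ is a voiceless stop between vowels /i/ and /u/, so it voices to [g]. /gapoitabejikueb/ → gaboidabejigueb.
Rule 2 (intervocalic spirantization): /b/ is a stop between vowels /a/ and /o/, so it spirantizes to the fricative [v]. /d/ is a stop between vowels /i/ and /a/, so it spirantizes to the fricative [z]. /b/ is a stop between vowels /a/ and /e/, so it spirantizes to the fricative [v]. /gaboidabejigueb/ → gavoizavejigueb.
Rule 3 (final devoicing): /b/ is a voiced obstruent in word-final position, so it devoices to [p]. /gavoizavejigueb/ → gavoizavejiguep.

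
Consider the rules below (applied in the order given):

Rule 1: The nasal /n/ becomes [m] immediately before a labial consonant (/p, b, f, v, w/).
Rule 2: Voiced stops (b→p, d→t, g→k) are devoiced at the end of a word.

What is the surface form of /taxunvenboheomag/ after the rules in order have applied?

taxumvemboheomak

Rule 1 (nasal place assimilation): /n/ precedes the labial consonant /v/, so it assimilates in place to [m]. /n/ precedes the labial consonant /b/, so it assimilates in place to [m]. /taxunvenboheomag/ → taxumvemboheomag.
Rule 2 (final devoicing): /g/ is a voiced stop in word-final position, so it devoices to [k]. /taxumvemboheomag/ → taxumvemboheomak.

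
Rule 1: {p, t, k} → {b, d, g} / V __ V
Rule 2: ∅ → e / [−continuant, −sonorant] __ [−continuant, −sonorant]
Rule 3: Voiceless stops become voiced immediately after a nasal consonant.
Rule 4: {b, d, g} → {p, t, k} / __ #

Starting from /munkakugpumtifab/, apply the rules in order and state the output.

mungagugepumdifap

Rule 1 (intervocalic voicing): /k/ is a voiceless stop between vowels /a/ and /u/, so it voices to [g]. /munkakugpumtifab/ → munkagugpumtifab.
Rule 2 (stop-cluster e-epenthesis): /g/ and /p/ form a stop–stop cluster, so [e] is inserted between them. /munkagugpumtifab/ → munkagugepumtifab.
Rule 3 (post-nasal voicing): /k/ is a voiceless stop immediately after the nasal /n/, so it voices to [g]. /t/ is a voiceless stop immediately after the nasal /m/, so it voices to [d]. /munkagugepumtifab/ → mungagugepumdifab.
Rule 4 (final devoicing): /b/ is a voiced stop in word-final position, so it devoices to [p]. /mungagugepumdifab/ → mungagugepumdifap.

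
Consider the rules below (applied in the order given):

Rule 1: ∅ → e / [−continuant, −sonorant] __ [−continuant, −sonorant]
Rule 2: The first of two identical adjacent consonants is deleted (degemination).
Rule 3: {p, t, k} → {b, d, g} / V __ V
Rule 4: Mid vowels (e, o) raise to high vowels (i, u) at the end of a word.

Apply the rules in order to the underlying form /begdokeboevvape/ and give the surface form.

Rule 1 (stop-cluster e-epenthesis): /g/ and /d/ form a stop–stop cluster, so [e] is inserted between them. /begdokeboevvape/ → begedokeboevvape.
Rule 2 (degemination): /vv/ is a geminate; the first /v/ deletes. /begedokeboevvape/ → begedokeboevape.
Rule 3 (intervocalic voicing): /k/ is a voiceless stop between vowels /o/ and /e/, so it voices to [g]. /p/ is a voiceless stop between vowels /a/ and /e/, so it voices to [b]. /begedokeboevape/ → begedogeboevabe.
Rule 4 (final vowel raising): /e/ is a mid vowel in word-final position, so it raises to [i]. /begedogeboevabe/ → begedogeboevabi.

begedogeboevabi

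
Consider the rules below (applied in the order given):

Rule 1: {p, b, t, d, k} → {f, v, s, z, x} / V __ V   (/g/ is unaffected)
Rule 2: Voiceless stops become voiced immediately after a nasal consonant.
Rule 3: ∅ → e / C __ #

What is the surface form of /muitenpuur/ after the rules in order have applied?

muisenbuure

Rule 1 (intervocalic spirantization): /t/ is a stop between vowels /i/ and /e/, so it spirantizes to the fricative [s]. /muitenpuur/ → muisenpuur.
Rule 2 (post-nasal voicing): /p/ is a voiceless stop immediately after the nasal /n/, so it voices to [b]. /muisenpuur/ → muisenbuur.
Rule 3 (final e-epenthesis): the form ends in the consonant /r/, so [e] is inserted word-finally. /muisenbuur/ → muisenbuure.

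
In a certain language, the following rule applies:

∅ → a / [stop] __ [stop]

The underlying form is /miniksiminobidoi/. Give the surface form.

No segment of /miniksiminobidoi/ meets the structural description of the rule, so the form surfaces unchanged.

miniksiminobidoi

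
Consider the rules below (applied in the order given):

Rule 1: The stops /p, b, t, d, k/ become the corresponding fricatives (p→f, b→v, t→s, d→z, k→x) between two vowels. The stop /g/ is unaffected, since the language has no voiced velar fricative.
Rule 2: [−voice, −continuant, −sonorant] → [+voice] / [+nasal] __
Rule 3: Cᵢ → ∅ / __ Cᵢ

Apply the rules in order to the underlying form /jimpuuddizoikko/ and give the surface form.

jimbuudizoiko

Rule 1 (intervocalic spirantization): no segment meets the environment; /jimpuuddizoikko/ is unchanged.
Rule 2 (post-nasal voicing): /p/ is a voiceless stop immediately after the nasal /m/, so it voices to [b]. /jimpuuddizoikko/ → jimbuuddizoikko.
Rule 3 (degemination): /dd/ is a geminate; the first /d/ deletes. /kk/ is a geminate; the first /k/ deletes. /jimbuuddizoikko/ → jimbuudizoiko.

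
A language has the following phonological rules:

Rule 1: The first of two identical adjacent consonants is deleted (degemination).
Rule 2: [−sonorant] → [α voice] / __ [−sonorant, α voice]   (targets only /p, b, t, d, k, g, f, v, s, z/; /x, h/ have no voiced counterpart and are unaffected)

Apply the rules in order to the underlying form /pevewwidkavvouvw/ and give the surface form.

Rule 1 (degemination): /ww/ is a geminate; the first /w/ deletes. /vv/ is a geminate; the first /v/ deletes. /pevewwidkavvouvw/ → pevewidkavouvw.
Rule 2 (regressive voicing assimilation): /d/ precedes the voiceless obstruent /k/, so it devoices to [t] by assimilation. /pevewidkavouvw/ → pevewitkavouvw.

pevewitkavouvw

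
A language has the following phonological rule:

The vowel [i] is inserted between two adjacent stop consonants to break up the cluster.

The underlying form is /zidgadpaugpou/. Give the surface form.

/d/ and /g/ form a stop–stop cluster, so [i] is inserted between them.
/d/ and /p/ form a stop–stop cluster, so [i] is inserted between them.
/g/ and /p/ form a stop–stop cluster, so [i] is inserted between them.
Surface form: [zidigadipaugipou].

zidigadipaugipou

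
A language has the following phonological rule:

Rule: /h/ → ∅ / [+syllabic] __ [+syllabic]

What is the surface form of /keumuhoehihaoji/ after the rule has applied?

keumuoeiaoji

/h/ occurs between vowels /u/ and /o/, so it deletes.
/h/ occurs between vowels /e/ and /i/, so it deletes.
/h/ occurs between vowels /i/ and /a/, so it deletes.
Surface form: [keumuoeiaoji].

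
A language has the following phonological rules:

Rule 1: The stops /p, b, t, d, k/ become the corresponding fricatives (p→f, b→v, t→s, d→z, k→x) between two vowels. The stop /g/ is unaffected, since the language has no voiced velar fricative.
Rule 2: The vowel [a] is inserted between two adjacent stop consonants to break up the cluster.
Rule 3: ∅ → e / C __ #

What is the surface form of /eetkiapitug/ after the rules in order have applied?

Rule 1 (intervocalic spirantization): /p/ is a stop between vowels /a/ and /i/, so it spirantizes to the fricative [f]. /t/ is a stop between vowels /i/ and /u/, so it spirantizes to the fricative [s]. /eetkiapitug/ → eetkiafisug.
Rule 2 (stop-cluster a-epenthesis): /t/ and /k/ form a stop–stop cluster, so [a] is inserted between them. /eetkiafisug/ → eetakiafisug.
Rule 3 (final e-epenthesis): the form ends in the consonant /g/, so [e] is inserted word-finally. /eetakiafisug/ → eetakiafisuge.

eetakiafisuge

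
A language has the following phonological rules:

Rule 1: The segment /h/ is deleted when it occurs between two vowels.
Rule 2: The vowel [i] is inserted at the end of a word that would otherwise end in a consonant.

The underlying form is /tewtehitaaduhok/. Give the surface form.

Rule 1 (intervocalic h-deletion): /h/ occurs between vowels /e/ and /i/, so it deletes. /h/ occurs between vowels /u/ and /o/, so it deletes. /tewtehitaaduhok/ → tewteitaaduok.
Rule 2 (final i-epenthesis): the form ends in the consonant /k/, so [i] is inserted word-finally. /tewteitaaduok/ → tewteitaaduoki.

tewteitaaduoki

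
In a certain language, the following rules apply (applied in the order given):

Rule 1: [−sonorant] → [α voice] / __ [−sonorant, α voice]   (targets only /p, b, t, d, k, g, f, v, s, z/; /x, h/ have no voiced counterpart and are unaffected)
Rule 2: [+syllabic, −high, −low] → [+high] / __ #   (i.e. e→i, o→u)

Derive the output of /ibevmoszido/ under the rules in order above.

ibevmozzidu

Rule 1 (regressive voicing assimilation): /s/ precedes the voiced obstruent /z/, so it voices to [z] by assimilation. /ibevmoszido/ → ibevmozzido.
Rule 2 (final vowel raising): /o/ is a mid vowel in word-final position, so it raises to [u]. /ibevmozzido/ → ibevmozzidu.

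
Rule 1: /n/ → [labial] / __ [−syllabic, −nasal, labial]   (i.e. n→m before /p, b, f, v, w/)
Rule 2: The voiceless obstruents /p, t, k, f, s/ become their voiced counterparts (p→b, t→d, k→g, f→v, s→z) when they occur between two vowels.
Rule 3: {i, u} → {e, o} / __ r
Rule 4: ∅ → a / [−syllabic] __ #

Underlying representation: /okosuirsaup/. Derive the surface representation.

Rule 1 (nasal place assimilation): no segment meets the environment; /okosuirsaup/ is unchanged.
Rule 2 (intervocalic voicing): /k/ is a voiceless obstruent between vowels /o/ and /o/, so it voices to [g]. /s/ is a voiceless obstruent between vowels /o/ and /u/, so it voices to [z]. /okosuirsaup/ → ogozuirsaup.
Rule 3 (pre-rhotic lowering): /i/ is a high vowel immediately before /r/, so it lowers to [e]. /ogozuirsaup/ → ogozuersaup.
Rule 4 (final a-epenthesis): the form ends in the consonant /p/, so [a] is inserted word-finally. /ogozuersaup/ → ogozuersaupa.

ogozuersaupa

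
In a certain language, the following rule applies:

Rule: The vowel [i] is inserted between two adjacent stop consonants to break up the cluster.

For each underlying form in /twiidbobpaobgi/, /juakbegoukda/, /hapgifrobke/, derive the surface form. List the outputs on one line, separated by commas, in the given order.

/twiidbobpaobgi/: /d/ and /b/ form a stop–stop cluster, so [i] is inserted between them. /b/ and /p/ form a stop–stop cluster, so [i] is inserted between them. /b/ and /g/ form a stop–stop cluster, so [i] is inserted between them. → [twiidibobipaobigi].
/juakbegoukda/: /k/ and /b/ form a stop–stop cluster, so [i] is inserted between them. /k/ and /d/ form a stop–stop cluster, so [i] is inserted between them. → [juakibegoukida].
/hapgifrobke/: /p/ and /g/ form a stop–stop cluster, so [i] is inserted between them. /b/ and /k/ form a stop–stop cluster, so [i] is inserted between them. → [hapigifrobike].

twiidibobipaobigi, juakibegoukida, hapigifrobike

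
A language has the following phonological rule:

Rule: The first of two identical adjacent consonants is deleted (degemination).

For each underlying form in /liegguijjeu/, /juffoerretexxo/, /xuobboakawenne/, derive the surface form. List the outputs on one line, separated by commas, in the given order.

lieguijeu, jufoeretexo, xuoboakawene

/liegguijjeu/: /gg/ is a geminate; the first /g/ deletes. /jj/ is a geminate; the first /j/ deletes. → [lieguijeu].
/juffoerretexxo/: /ff/ is a geminate; the first /f/ deletes. /rr/ is a geminate; the first /r/ deletes. /xx/ is a geminate; the first /x/ deletes. → [jufoeretexo].
/xuobboakawenne/: /bb/ is a geminate; the first /b/ deletes. /nn/ is a geminate; the first /n/ deletes. → [xuoboakawene].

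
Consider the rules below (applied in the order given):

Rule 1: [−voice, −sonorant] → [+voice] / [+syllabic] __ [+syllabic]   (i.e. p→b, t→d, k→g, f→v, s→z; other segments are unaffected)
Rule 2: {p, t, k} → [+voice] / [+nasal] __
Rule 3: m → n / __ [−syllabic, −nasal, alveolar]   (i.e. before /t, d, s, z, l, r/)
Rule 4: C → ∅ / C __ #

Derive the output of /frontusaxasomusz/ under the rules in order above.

Rule 1 (intervocalic voicing): /s/ is a voiceless obstruent between vowels /u/ and /a/, so it voices to [z]. /s/ is a voiceless obstruent between vowels /a/ and /o/, so it voices to [z]. /frontusaxasomusz/ → frontuzaxazomusz.
Rule 2 (post-nasal voicing): /t/ is a voiceless stop immediately after the nasal /n/, so it voices to [d]. /frontuzaxazomusz/ → fronduzaxazomusz.
Rule 3 (nasal place assimilation): no segment meets the environment; /fronduzaxazomusz/ is unchanged.
Rule 4 (final cluster simplification): /z/ is the second consonant of a word-final cluster /sz/, so it deletes. /fronduzaxazomusz/ → fronduzaxazomus.

fronduzaxazomus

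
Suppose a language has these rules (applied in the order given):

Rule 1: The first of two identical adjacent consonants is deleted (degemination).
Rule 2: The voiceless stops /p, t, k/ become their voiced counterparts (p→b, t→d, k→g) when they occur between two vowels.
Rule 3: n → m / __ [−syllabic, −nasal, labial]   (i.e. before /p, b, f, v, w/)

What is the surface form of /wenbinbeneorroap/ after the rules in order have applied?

wembimbeneoroap

Rule 1 (degemination): /rr/ is a geminate; the first /r/ deletes. /wenbinbeneorroap/ → wenbinbeneoroap.
Rule 2 (intervocalic voicing): no segment meets the environment; /wenbinbeneoroap/ is unchanged.
Rule 3 (nasal place assimilation): /n/ precedes the labial consonant /b/, so it assimilates in place to [m]. /n/ precedes the labial consonant /b/, so it assimilates in place to [m]. /wenbinbeneoroap/ → wembimbeneoroap.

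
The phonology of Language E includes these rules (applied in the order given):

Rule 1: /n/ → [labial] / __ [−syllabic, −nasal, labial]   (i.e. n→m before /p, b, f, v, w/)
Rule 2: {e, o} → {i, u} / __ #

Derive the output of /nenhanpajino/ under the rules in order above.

nenhampajinu

Rule 1 (nasal place assimilation): /n/ precedes the labial consonant /p/, so it assimilates in place to [m]. /nenhanpajino/ → nenhampajino.
Rule 2 (final vowel raising): /o/ is a mid vowel in word-final position, so it raises to [u]. /nenhampajino/ → nenhampajinu.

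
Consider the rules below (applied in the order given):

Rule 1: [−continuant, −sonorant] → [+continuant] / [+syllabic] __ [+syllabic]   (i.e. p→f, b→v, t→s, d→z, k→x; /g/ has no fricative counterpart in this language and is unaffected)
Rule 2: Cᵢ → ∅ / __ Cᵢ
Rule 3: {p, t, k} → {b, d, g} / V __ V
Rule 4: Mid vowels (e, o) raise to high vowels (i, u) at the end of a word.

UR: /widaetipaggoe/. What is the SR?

Rule 1 (intervocalic spirantization): /d/ is a stop between vowels /i/ and /a/, so it spirantizes to the fricative [z]. /t/ is a stop between vowels /e/ and /i/, so it spirantizes to the fricative [s]. /p/ is a stop between vowels /i/ and /a/, so it spirantizes to the fricative [f]. /widaetipaggoe/ → wizaesifaggoe.
Rule 2 (degemination): /gg/ is a geminate; the first /g/ deletes. /wizaesifaggoe/ → wizaesifagoe.
Rule 3 (intervocalic voicing): no segment meets the environment; /wizaesifagoe/ is unchanged.
Rule 4 (final vowel raising): /e/ is a mid vowel in word-final position, so it raises to [i]. /wizaesifagoe/ → wizaesifagoi.

wizaesifagoi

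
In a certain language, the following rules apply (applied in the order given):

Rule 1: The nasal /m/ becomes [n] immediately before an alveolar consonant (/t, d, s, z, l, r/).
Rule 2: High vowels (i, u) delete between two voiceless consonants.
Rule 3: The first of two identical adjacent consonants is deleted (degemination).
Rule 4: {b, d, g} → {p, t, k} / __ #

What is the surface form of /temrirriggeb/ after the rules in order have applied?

tenririgep

Rule 1 (nasal place assimilation): /m/ precedes the alveolar consonant /r/, so it assimilates in place to [n]. /temrirriggeb/ → tenrirriggeb.
Rule 2 (high vowel syncope): no segment meets the environment; /tenrirriggeb/ is unchanged.
Rule 3 (degemination): /rr/ is a geminate; the first /r/ deletes. /gg/ is a geminate; the first /g/ deletes. /tenrirriggeb/ → tenririgeb.
Rule 4 (final devoicing): /b/ is a voiced stop in word-final position, so it devoices to [p]. /tenririgeb/ → tenririgep.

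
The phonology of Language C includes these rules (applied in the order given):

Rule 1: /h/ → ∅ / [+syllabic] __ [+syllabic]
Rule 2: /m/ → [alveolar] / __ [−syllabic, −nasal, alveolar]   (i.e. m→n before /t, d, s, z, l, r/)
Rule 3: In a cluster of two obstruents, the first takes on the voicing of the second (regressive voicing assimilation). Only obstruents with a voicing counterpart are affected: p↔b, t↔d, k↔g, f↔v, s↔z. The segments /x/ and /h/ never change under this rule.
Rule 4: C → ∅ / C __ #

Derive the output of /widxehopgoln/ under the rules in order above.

witxeobgol

Rule 1 (intervocalic h-deletion): /h/ occurs between vowels /e/ and /o/, so it deletes. /widxehopgoln/ → widxeopgoln.
Rule 2 (nasal place assimilation): no segment meets the environment; /widxeopgoln/ is unchanged.
Rule 3 (regressive voicing assimilation): /d/ precedes the voiceless obstruent /x/, so it devoices to [t] by assimilation. /p/ precedes the voiced obstruent /g/, so it voices to [b] by assimilation. /widxeopgoln/ → witxeobgoln.
Rule 4 (final cluster simplification): /n/ is the second consonant of a word-final cluster /ln/, so it deletes. /witxeobgoln/ → witxeobgol.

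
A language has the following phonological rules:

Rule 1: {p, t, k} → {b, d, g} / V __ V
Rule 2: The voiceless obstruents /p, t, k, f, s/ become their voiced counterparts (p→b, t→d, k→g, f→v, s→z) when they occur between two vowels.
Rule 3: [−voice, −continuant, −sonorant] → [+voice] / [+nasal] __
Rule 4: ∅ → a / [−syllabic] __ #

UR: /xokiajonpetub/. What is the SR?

Rule 1 (intervocalic voicing): /k/ is a voiceless stop between vowels /o/ and /i/, so it voices to [g]. /t/ is a voiceless stop between vowels /e/ and /u/, so it voices to [d]. /xokiajonpetub/ → xogiajonpedub.
Rule 2 (intervocalic voicing): no segment meets the environment; /xogiajonpedub/ is unchanged.
Rule 3 (post-nasal voicing): /p/ is a voiceless stop immediately after the nasal /n/, so it voices to [b]. /xogiajonpedub/ → xogiajonbedub.
Rule 4 (final a-epenthesis): the form ends in the consonant /b/, so [a] is inserted word-finally. /xogiajonbedub/ → xogiajonbeduba.

xogiajonbeduba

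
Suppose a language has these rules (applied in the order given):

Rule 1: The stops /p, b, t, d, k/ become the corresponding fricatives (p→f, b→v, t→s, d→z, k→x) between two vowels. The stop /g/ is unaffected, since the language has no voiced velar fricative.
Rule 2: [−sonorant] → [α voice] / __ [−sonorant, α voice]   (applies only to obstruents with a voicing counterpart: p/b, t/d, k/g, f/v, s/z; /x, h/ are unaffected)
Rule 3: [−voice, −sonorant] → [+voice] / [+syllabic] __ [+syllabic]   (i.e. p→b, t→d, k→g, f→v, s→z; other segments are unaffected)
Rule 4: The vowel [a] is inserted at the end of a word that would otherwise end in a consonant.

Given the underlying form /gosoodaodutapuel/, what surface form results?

gozoozaozuzavuela

Rule 1 (intervocalic spirantization): /d/ is a stop between vowels /o/ and /a/, so it spirantizes to the fricative [z]. /d/ is a stop between vowels /o/ and /u/, so it spirantizes to the fricative [z]. /t/ is a stop between vowels /u/ and /a/, so it spirantizes to the fricative [s]. /p/ is a stop between vowels /a/ and /u/, so it spirantizes to the fricative [f]. /gosoodaodutapuel/ → gosoozaozusafuel.
Rule 2 (regressive voicing assimilation): no segment meets the environment; /gosoozaozusafuel/ is unchanged.
Rule 3 (intervocalic voicing): /s/ is a voiceless obstruent between vowels /o/ and /o/, so it voices to [z]. /s/ is a voiceless obstruent between vowels /u/ and /a/, so it voices to [z]. /f/ is a voiceless obstruent between vowels /a/ and /u/, so it voices to [v]. /gosoozaozusafuel/ → gozoozaozuzavuel.
Rule 4 (final a-epenthesis): the form ends in the consonant /l/, so [a] is inserted word-finally. /gozoozaozuzavuel/ → gozoozaozuzavuela.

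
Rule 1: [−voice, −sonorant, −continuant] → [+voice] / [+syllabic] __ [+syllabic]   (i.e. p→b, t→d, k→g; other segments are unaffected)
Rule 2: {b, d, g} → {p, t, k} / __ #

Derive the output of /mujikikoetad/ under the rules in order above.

mujigigoedat

Rule 1 (intervocalic voicing): /k/ is a voiceless stop between vowels /i/ and /i/, so it voices to [g]. /k/ is a voiceless stop between vowels /i/ and /o/, so it voices to [g]. /t/ is a voiceless stop between vowels /e/ and /a/, so it voices to [d]. /mujikikoetad/ → mujigigoedad.
Rule 2 (final devoicing): /d/ is a voiced stop in word-final position, so it devoices to [t]. /mujigigoedad/ → mujigigoedat.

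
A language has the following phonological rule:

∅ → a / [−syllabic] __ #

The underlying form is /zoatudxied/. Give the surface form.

the form ends in the consonant /d/, so [a] is inserted word-finally.
Surface form: [zoatudxieda].

zoatudxieda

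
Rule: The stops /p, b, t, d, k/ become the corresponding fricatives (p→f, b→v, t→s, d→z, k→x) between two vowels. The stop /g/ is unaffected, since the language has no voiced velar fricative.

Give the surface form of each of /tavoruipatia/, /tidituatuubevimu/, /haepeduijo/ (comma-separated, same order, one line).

tavoruifasia, tizisuasuuvevimu, haefezuijo

/tavoruipatia/: /p/ is a stop between vowels /i/ and /a/, so it spirantizes to the fricative [f]. /t/ is a stop between vowels /a/ and /i/, so it spirantizes to the fricative [s]. → [tavoruifasia].
/tidituatuubevimu/: /d/ is a stop between vowels /i/ and /i/, so it spirantizes to the fricative [z]. /t/ is a stop between vowels /i/ and /u/, so it spirantizes to the fricative [s]. /t/ is a stop between vowels /a/ and /u/, so it spirantizes to the fricative [s]. /b/ is a stop between vowels /u/ and /e/, so it spirantizes to the fricative [v]. → [tizisuasuuvevimu].
/haepeduijo/: /p/ is a stop between vowels /e/ and /e/, so it spirantizes to the fricative [f]. /d/ is a stop between vowels /e/ and /u/, so it spirantizes to the fricative [z]. → [haefezuijo].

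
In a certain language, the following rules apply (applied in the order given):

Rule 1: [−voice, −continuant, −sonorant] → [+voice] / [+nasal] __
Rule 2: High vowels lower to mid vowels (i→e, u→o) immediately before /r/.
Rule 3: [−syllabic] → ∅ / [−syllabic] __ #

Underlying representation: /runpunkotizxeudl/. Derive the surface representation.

runbungotizxeud

Rule 1 (post-nasal voicing): /p/ is a voiceless stop immediately after the nasal /n/, so it voices to [b]. /k/ is a voiceless stop immediately after the nasal /n/, so it voices to [g]. /runpunkotizxeudl/ → runbungotizxeudl.
Rule 2 (pre-rhotic lowering): no segment meets the environment; /runbungotizxeudl/ is unchanged.
Rule 3 (final cluster simplification): /l/ is the second consonant of a word-final cluster /dl/, so it deletes. /runbungotizxeudl/ → runbungotizxeud.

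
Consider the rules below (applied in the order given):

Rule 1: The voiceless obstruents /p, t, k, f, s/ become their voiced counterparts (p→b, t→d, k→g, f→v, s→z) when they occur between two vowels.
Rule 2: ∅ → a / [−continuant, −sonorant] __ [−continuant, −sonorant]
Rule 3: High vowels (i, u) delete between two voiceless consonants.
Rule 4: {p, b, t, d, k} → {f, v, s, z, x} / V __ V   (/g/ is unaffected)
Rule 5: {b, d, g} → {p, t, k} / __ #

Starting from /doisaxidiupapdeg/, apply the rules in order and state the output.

doizaxiziuvafazek

Rule 1 (intervocalic voicing): /s/ is a voiceless obstruent between vowels /i/ and /a/, so it voices to [z]. /p/ is a voiceless obstruent between vowels /u/ and /a/, so it voices to [b]. /doisaxidiupapdeg/ → doizaxidiubapdeg.
Rule 2 (stop-cluster a-epenthesis): /p/ and /d/ form a stop–stop cluster, so [a] is inserted between them. /doizaxidiubapdeg/ → doizaxidiubapadeg.
Rule 3 (high vowel syncope): no segment meets the environment; /doizaxidiubapadeg/ is unchanged.
Rule 4 (intervocalic spirantization): /d/ is a stop between vowels /i/ and /i/, so it spirantizes to the fricative [z]. /b/ is a stop between vowels /u/ and /a/, so it spirantizes to the fricative [v]. /p/ is a stop between vowels /a/ and /a/, so it spirantizes to the fricative [f]. /d/ is a stop between vowels /a/ and /e/, so it spirantizes to the fricative [z]. /doizaxidiubapadeg/ → doizaxiziuvafazeg.
Rule 5 (final devoicing): /g/ is a voiced stop in word-final position, so it devoices to [k]. /doizaxiziuvafazeg/ → doizaxiziuvafazek.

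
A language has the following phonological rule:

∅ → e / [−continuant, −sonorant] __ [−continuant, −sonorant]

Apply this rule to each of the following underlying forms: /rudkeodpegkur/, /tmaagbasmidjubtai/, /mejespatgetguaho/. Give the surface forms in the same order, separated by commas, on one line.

rudekeodepegekur, tmaagebasmidjubetai, mejespategeteguaho

/rudkeodpegkur/: /d/ and /k/ form a stop–stop cluster, so [e] is inserted between them. /d/ and /p/ form a stop–stop cluster, so [e] is inserted between them. /g/ and /k/ form a stop–stop cluster, so [e] is inserted between them. → [rudekeodepegekur].
/tmaagbasmidjubtai/: /g/ and /b/ form a stop–stop cluster, so [e] is inserted between them. /b/ and /t/ form a stop–stop cluster, so [e] is inserted between them. → [tmaagebasmidjubetai].
/mejespatgetguaho/: /t/ and /g/ form a stop–stop cluster, so [e] is inserted between them. /t/ and /g/ form a stop–stop cluster, so [e] is inserted between them. → [mejespategeteguaho].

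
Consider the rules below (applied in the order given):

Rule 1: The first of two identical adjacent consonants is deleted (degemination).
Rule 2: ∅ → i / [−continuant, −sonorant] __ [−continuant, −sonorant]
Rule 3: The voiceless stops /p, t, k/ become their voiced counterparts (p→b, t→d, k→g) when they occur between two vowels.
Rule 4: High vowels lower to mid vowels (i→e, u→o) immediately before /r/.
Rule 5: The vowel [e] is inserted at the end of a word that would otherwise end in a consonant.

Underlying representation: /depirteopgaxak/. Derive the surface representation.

Rule 1 (degemination): no segment meets the environment; /depirteopgaxak/ is unchanged.
Rule 2 (stop-cluster i-epenthesis): /p/ and /g/ form a stop–stop cluster, so [i] is inserted between them. /depirteopgaxak/ → depirteopigaxak.
Rule 3 (intervocalic voicing): /p/ is a voiceless stop between vowels /e/ and /i/, so it voices to [b]. /p/ is a voiceless stop between vowels /o/ and /i/, so it voices to [b]. /depirteopigaxak/ → debirteobigaxak.
Rule 4 (pre-rhotic lowering): /i/ is a high vowel immediately before /r/, so it lowers to [e]. /debirteobigaxak/ → deberteobigaxak.
Rule 5 (final e-epenthesis): the form ends in the consonant /k/, so [e] is inserted word-finally. /deberteobigaxak/ → deberteobigaxake.

deberteobigaxake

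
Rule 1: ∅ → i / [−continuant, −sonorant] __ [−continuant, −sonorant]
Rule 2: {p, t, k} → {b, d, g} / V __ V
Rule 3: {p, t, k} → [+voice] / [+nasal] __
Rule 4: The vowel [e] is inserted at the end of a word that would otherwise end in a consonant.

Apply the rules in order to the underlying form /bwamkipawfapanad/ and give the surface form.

bwamgibawfabanade

Rule 1 (stop-cluster i-epenthesis): no segment meets the environment; /bwamkipawfapanad/ is unchanged.
Rule 2 (intervocalic voicing): /p/ is a voiceless stop between vowels /i/ and /a/, so it voices to [b]. /p/ is a voiceless stop between vowels /a/ and /a/, so it voices to [b]. /bwamkipawfapanad/ → bwamkibawfabanad.
Rule 3 (post-nasal voicing): /k/ is a voiceless stop immediately after the nasal /m/, so it voices to [g]. /bwamkibawfabanad/ → bwamgibawfabanad.
Rule 4 (final e-epenthesis): the form ends in the consonant /d/, so [e] is inserted word-finally. /bwamgibawfabanad/ → bwamgibawfabanade.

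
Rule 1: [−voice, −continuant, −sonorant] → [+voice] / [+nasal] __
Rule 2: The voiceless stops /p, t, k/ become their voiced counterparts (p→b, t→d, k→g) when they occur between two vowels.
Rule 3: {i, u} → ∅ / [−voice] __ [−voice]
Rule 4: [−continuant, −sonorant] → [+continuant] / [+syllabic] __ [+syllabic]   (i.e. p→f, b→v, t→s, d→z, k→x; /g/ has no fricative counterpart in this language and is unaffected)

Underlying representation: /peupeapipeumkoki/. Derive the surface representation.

peuveaviveumgogi

Rule 1 (post-nasal voicing): /k/ is a voiceless stop immediately after the nasal /m/, so it voices to [g]. /peupeapipeumkoki/ → peupeapipeumgoki.
Rule 2 (intervocalic voicing): /p/ is a voiceless stop between vowels /u/ and /e/, so it voices to [b]. /p/ is a voiceless stop between vowels /a/ and /i/, so it voices to [b]. /p/ is a voiceless stop between vowels /i/ and /e/, so it voices to [b]. /k/ is a voiceless stop between vowels /o/ and /i/, so it voices to [g]. /peupeapipeumgoki/ → peubeabibeumgogi.
Rule 3 (high vowel syncope): no segment meets the environment; /peubeabibeumgogi/ is unchanged.
Rule 4 (intervocalic spirantization): /b/ is a stop between vowels /u/ and /e/, so it spirantizes to the fricative [v]. /b/ is a stop between vowels /a/ and /i/, so it spirantizes to the fricative [v]. /b/ is a stop between vowels /i/ and /e/, so it spirantizes to the fricative [v]. /peubeabibeumgogi/ → peuveaviveumgogi.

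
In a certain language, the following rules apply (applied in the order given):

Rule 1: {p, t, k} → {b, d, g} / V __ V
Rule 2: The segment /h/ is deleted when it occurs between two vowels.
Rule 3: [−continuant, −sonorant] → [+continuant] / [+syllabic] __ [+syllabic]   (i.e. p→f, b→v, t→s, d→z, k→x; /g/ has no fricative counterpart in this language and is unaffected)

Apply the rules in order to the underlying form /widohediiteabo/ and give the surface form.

wizoeziizeavo

Rule 1 (intervocalic voicing): /t/ is a voiceless stop between vowels /i/ and /e/, so it voices to [d]. /widohediiteabo/ → widohediideabo.
Rule 2 (intervocalic h-deletion): /h/ occurs between vowels /o/ and /e/, so it deletes. /widohediideabo/ → widoediideabo.
Rule 3 (intervocalic spirantization): /d/ is a stop between vowels /i/ and /o/, so it spirantizes to the fricative [z]. /d/ is a stop between vowels /e/ and /i/, so it spirantizes to the fricative [z]. /d/ is a stop between vowels /i/ and /e/, so it spirantizes to the fricative [z]. /b/ is a stop between vowels /a/ and /o/, so it spirantizes to the fricative [v]. /widoediideabo/ → wizoeziizeavo.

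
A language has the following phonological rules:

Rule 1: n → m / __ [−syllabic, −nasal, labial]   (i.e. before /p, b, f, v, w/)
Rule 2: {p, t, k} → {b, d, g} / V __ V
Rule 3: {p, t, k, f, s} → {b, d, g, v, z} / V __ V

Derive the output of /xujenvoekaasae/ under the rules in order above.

xujemvoegaazae

Rule 1 (nasal place assimilation): /n/ precedes the labial consonant /v/, so it assimilates in place to [m]. /xujenvoekaasae/ → xujemvoekaasae.
Rule 2 (intervocalic voicing): /k/ is a voiceless stop between vowels /e/ and /a/, so it voices to [g]. /xujemvoekaasae/ → xujemvoegaasae.
Rule 3 (intervocalic voicing): /s/ is a voiceless obstruent between vowels /a/ and /a/, so it voices to [z]. /xujemvoegaasae/ → xujemvoegaazae.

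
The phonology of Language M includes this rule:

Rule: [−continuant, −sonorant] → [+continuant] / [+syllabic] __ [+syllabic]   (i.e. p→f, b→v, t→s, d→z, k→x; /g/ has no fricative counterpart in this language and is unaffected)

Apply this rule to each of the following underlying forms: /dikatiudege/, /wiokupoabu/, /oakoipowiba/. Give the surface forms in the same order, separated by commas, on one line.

/dikatiudege/: /k/ is a stop between vowels /i/ and /a/, so it spirantizes to the fricative [x]. /t/ is a stop between vowels /a/ and /i/, so it spirantizes to the fricative [s]. /d/ is a stop between vowels /u/ and /e/, so it spirantizes to the fricative [z]. → [dixasiuzege].
/wiokupoabu/: /k/ is a stop between vowels /o/ and /u/, so it spirantizes to the fricative [x]. /p/ is a stop between vowels /u/ and /o/, so it spirantizes to the fricative [f]. /b/ is a stop between vowels /a/ and /u/, so it spirantizes to the fricative [v]. → [wioxufoavu].
/oakoipowiba/: /k/ is a stop between vowels /a/ and /o/, so it spirantizes to the fricative [x]. /p/ is a stop between vowels /i/ and /o/, so it spirantizes to the fricative [f]. /b/ is a stop between vowels /i/ and /a/, so it spirantizes to the fricative [v]. → [oaxoifowiva].

dixasiuzege, wioxufoavu, oaxoifowiva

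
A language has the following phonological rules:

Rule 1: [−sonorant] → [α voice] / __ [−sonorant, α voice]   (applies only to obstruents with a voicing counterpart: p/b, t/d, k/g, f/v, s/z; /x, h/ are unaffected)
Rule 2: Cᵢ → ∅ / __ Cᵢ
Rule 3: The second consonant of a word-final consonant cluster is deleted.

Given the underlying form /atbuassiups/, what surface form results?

adbuasiup

Rule 1 (regressive voicing assimilation): /t/ precedes the voiced obstruent /b/, so it voices to [d] by assimilation. /atbuassiups/ → adbuassiups.
Rule 2 (degemination): /ss/ is a geminate; the first /s/ deletes. /adbuassiups/ → adbuasiups.
Rule 3 (final cluster simplification): /s/ is the second consonant of a word-final cluster /ps/, so it deletes. /adbuasiups/ → adbuasiup.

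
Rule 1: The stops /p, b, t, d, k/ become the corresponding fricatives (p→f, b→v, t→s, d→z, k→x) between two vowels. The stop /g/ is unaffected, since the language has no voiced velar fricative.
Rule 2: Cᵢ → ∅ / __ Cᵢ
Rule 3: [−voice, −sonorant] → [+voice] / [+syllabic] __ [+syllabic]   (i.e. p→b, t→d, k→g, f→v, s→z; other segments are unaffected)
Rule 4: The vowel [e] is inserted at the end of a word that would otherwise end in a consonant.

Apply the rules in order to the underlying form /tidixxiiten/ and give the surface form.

Rule 1 (intervocalic spirantization): /d/ is a stop between vowels /i/ and /i/, so it spirantizes to the fricative [z]. /t/ is a stop between vowels /i/ and /e/, so it spirantizes to the fricative [s]. /tidixxiiten/ → tizixxiisen.
Rule 2 (degemination): /xx/ is a geminate; the first /x/ deletes. /tizixxiisen/ → tizixiisen.
Rule 3 (intervocalic voicing): /s/ is a voiceless obstruent between vowels /i/ and /e/, so it voices to [z]. /tizixiisen/ → tizixiizen.
Rule 4 (final e-epenthesis): the form ends in the consonant /n/, so [e] is inserted word-finally. /tizixiizen/ → tizixiizene.

tizixiizene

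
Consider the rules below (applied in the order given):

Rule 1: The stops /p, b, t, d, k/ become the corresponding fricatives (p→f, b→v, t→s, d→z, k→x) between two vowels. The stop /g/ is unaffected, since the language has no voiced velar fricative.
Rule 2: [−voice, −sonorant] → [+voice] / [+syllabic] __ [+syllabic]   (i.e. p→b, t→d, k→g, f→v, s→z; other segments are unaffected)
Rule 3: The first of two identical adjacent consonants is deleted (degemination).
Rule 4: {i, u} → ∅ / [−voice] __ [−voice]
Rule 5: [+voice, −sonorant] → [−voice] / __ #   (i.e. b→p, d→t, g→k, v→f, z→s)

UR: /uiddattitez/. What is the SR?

uidatizes

Rule 1 (intervocalic spirantization): /t/ is a stop between vowels /i/ and /e/, so it spirantizes to the fricative [s]. /uiddattitez/ → uiddattisez.
Rule 2 (intervocalic voicing): /s/ is a voiceless obstruent between vowels /i/ and /e/, so it voices to [z]. /uiddattisez/ → uiddattizez.
Rule 3 (degemination): /dd/ is a geminate; the first /d/ deletes. /tt/ is a geminate; the first /t/ deletes. /uiddattizez/ → uidatizez.
Rule 4 (high vowel syncope): no segment meets the environment; /uidatizez/ is unchanged.
Rule 5 (final devoicing): /z/ is a voiced obstruent in word-final position, so it devoices to [s]. /uidatizez/ → uidatizes.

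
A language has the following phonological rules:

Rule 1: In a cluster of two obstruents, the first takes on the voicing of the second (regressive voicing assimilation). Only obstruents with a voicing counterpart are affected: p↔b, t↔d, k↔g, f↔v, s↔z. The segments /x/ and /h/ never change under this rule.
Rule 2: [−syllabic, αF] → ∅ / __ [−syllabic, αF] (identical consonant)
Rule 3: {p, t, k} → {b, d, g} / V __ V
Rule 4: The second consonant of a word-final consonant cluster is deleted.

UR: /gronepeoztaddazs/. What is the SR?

gronebeostadas

Rule 1 (regressive voicing assimilation): /z/ precedes the voiceless obstruent /t/, so it devoices to [s] by assimilation. /z/ precedes the voiceless obstruent /s/, so it devoices to [s] by assimilation. /gronepeoztaddazs/ → gronepeostaddass.
Rule 2 (degemination): /dd/ is a geminate; the first /d/ deletes. /ss/ is a geminate; the first /s/ deletes. /gronepeostaddass/ → gronepeostadas.
Rule 3 (intervocalic voicing): /p/ is a voiceless stop between vowels /e/ and /e/, so it voices to [b]. /gronepeostadas/ → gronebeostadas.
Rule 4 (final cluster simplification): no segment meets the environment; /gronebeostadas/ is unchanged.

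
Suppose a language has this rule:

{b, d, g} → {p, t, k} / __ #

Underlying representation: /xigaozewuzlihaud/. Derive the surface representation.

xigaozewuzlihaut

Scanning /xigaozewuzlihaud/: /g/ at position 3 is not in the conditioning environment; /d/ is a voiced stop in word-final position, so it devoices to [t].
Result: [xigaozewuzlihaut].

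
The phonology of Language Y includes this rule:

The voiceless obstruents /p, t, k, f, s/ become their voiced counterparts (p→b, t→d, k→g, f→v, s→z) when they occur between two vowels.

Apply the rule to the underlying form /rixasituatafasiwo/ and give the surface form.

rixaziduadavaziwo

/s/ is a voiceless obstruent between vowels /a/ and /i/, so it voices to [z].
/t/ is a voiceless obstruent between vowels /i/ and /u/, so it voices to [d].
/t/ is a voiceless obstruent between vowels /a/ and /a/, so it voices to [d].
/f/ is a voiceless obstruent between vowels /a/ and /a/, so it voices to [v].
/s/ is a voiceless obstruent between vowels /a/ and /i/, so it voices to [z].
Surface form: [rixaziduadavaziwo].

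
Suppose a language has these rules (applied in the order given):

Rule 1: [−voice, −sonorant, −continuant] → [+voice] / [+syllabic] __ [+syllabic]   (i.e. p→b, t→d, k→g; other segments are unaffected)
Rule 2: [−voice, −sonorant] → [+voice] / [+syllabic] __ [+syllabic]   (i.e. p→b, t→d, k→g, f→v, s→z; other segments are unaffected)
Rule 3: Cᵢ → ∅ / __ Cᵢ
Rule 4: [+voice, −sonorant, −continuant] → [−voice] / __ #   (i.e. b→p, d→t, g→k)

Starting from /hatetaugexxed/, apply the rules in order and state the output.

Rule 1 (intervocalic voicing): /t/ is a voiceless stop between vowels /a/ and /e/, so it voices to [d]. /t/ is a voiceless stop between vowels /e/ and /a/, so it voices to [d]. /hatetaugexxed/ → hadedaugexxed.
Rule 2 (intervocalic voicing): no segment meets the environment; /hadedaugexxed/ is unchanged.
Rule 3 (degemination): /xx/ is a geminate; the first /x/ deletes. /hadedaugexxed/ → hadedaugexed.
Rule 4 (final devoicing): /d/ is a voiced stop in word-final position, so it devoices to [t]. /hadedaugexed/ → hadedaugexet.

hadedaugexet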